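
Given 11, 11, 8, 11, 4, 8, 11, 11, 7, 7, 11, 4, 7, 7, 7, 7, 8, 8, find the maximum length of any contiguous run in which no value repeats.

3

add 11: [11] len 1
add 11 (repeat 11, move left end past it): [11] len 1
add 8: [11, 8] len 2
add 11 (repeat 11, move left end past it): [8, 11] len 2
add 4: [8, 11, 4] len 3
add 8 (repeat 8, move left end past it): [11, 4, 8] len 3
add 11 (repeat 11, move left end past it): [4, 8, 11] len 3
add 11 (repeat 11, move left end past it): [11] len 1
add 7: [11, 7] len 2
add 7 (repeat 7, move left end past it): [7] len 1
add 11: [7, 11] len 2
add 4: [7, 11, 4] len 3
add 7 (repeat 7, move left end past it): [11, 4, 7] len 3
add 7 (repeat 7, move left end past it): [7] len 1
add 7 (repeat 7, move left end past it): [7] len 1
add 7 (repeat 7, move left end past it): [7] len 1
add 8: [7, 8] len 2
add 8 (repeat 8, move left end past it): [8] len 1
Longest all-distinct length: 3.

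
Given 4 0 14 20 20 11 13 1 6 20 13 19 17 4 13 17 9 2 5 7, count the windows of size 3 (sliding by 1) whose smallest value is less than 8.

(4, 0, 14) → min 0  < 8 ✓
(0, 14, 20) → min 0  < 8 ✓
(14, 20, 20) → min 14
(20, 20, 11) → min 11
(20, 11, 13) → min 11
(11, 13, 1) → min 1  < 8 ✓
(13, 1, 6) → min 1  < 8 ✓
(1, 6, 20) → min 1  < 8 ✓
(6, 20, 13) → min 6  < 8 ✓
(20, 13, 19) → min 13
(13, 19, 17) → min 13
(19, 17, 4) → min 4  < 8 ✓
(17, 4, 13) → min 4  < 8 ✓
(4, 13, 17) → min 4  < 8 ✓
(13, 17, 9) → min 9
(17, 9, 2) → min 2  < 8 ✓
(9, 2, 5) → min 2  < 8 ✓
(2, 5, 7) → min 2  < 8 ✓
12 windows satisfy the condition.

12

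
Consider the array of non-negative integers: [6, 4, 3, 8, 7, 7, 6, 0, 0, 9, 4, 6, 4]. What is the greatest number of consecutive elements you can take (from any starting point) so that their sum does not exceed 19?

Extend to the right; shrink from the left whenever the sum exceeds 19:
→ 6: sum 6, len 1
→ 4: sum 10, len 2
→ 3: sum 13, len 3
→ 8 (dropped 6): sum 15, len 3
→ 7 (dropped 4): sum 18, len 3
→ 7 (dropped 3, 8): sum 14, len 2
→ 6 (dropped 7): sum 13, len 2
→ 0: sum 13, len 3
→ 0: sum 13, len 4
→ 9 (dropped 7): sum 15, len 4
→ 4: sum 19, len 5
→ 6 (dropped 6): sum 19, len 5
→ 4 (dropped 0, 0, 9): sum 14, len 3
Longest length seen: 5.

5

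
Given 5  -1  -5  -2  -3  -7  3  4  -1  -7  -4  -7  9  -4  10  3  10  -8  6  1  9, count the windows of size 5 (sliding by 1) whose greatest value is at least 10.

7

(5, -1, -5, -2, -3) → max 5
(-1, -5, -2, -3, -7) → max -1
(-5, -2, -3, -7, 3) → max 3
(-2, -3, -7, 3, 4) → max 4
(-3, -7, 3, 4, -1) → max 4
(-7, 3, 4, -1, -7) → max 4
(3, 4, -1, -7, -4) → max 4
(4, -1, -7, -4, -7) → max 4
(-1, -7, -4, -7, 9) → max 9
(-7, -4, -7, 9, -4) → max 9
(-4, -7, 9, -4, 10) → max 10  ≥ 10 ✓
(-7, 9, -4, 10, 3) → max 10  ≥ 10 ✓
(9, -4, 10, 3, 10) → max 10  ≥ 10 ✓
(-4, 10, 3, 10, -8) → max 10  ≥ 10 ✓
(10, 3, 10, -8, 6) → max 10  ≥ 10 ✓
(3, 10, -8, 6, 1) → max 10  ≥ 10 ✓
(10, -8, 6, 1, 9) → max 10  ≥ 10 ✓
7 windows satisfy the condition.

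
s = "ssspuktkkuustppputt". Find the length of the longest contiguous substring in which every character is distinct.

5

[s] len 1
[s] len 1
[s] len 1
[s, p] len 2
[s, p, u] len 3
[s, p, u, k] len 4
[s, p, u, k, t] len 5
[t, k] len 2
[k] len 1
[k, u] len 2
[u] len 1
[u, s] len 2
[u, s, t] len 3
[u, s, t, p] len 4
[p] len 1
[p] len 1
[p, u] len 2
[p, u, t] len 3
[t] len 1
Longest all-distinct length: 5.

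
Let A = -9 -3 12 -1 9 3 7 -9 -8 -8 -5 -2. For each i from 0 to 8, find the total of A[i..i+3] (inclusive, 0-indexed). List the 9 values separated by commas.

-1, 17, 23, 18, 10, -7, -18, -30, -23

Sliding a size-4 window across the 12 values:
-9 -3 12 -1 → sum -1
-3 12 -1 9 → sum 17
12 -1 9 3 → sum 23
-1 9 3 7 → sum 18
9 3 7 -9 → sum 10
3 7 -9 -8 → sum -7
7 -9 -8 -8 → sum -18
-9 -8 -8 -5 → sum -30
-8 -8 -5 -2 → sum -23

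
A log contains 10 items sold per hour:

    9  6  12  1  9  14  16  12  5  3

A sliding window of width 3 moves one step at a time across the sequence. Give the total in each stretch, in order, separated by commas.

(9, 6, 12) → sum 27
(6, 12, 1) → sum 19
(12, 1, 9) → sum 22
(1, 9, 14) → sum 24
(9, 14, 16) → sum 39
(14, 16, 12) → sum 42
(16, 12, 5) → sum 33
(12, 5, 3) → sum 20

27, 19, 22, 24, 39, 42, 33, 20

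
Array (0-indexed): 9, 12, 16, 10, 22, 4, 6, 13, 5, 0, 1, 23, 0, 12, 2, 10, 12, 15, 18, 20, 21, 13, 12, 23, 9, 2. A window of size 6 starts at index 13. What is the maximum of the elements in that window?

Elements at indices 13..18: 12, 2, 10, 12, 15, 18
max(12, 2, 10, 12, 15, 18) = 18

18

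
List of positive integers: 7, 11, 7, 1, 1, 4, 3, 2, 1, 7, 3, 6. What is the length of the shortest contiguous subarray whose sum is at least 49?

add 7: running sum 7 < 49
add 11: running sum 18 < 49
add 7: running sum 25 < 49
add 1: running sum 26 < 49
add 1: running sum 27 < 49
add 4: running sum 31 < 49
add 3: running sum 34 < 49
add 2: running sum 36 < 49
add 1: running sum 37 < 49
add 7: running sum 44 < 49
add 3: running sum 47 < 49
end 11: [7, 11, 7, 1, 1, 4, 3, 2, 1, 7, 3, 6] sum 53, len 12
Shortest qualifying length: 12.

12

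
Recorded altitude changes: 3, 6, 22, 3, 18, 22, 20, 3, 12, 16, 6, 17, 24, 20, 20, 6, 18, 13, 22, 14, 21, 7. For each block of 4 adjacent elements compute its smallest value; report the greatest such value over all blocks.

17

Each size-4 window and its min:
3 6 22 3 → min 3
6 22 3 18 → min 3
22 3 18 22 → min 3
3 18 22 20 → min 3
18 22 20 3 → min 3
22 20 3 12 → min 3
20 3 12 16 → min 3
3 12 16 6 → min 3
12 16 6 17 → min 6
16 6 17 24 → min 6
6 17 24 20 → min 6
17 24 20 20 → min 17
24 20 20 6 → min 6
20 20 6 18 → min 6
20 6 18 13 → min 6
6 18 13 22 → min 6
18 13 22 14 → min 13
13 22 14 21 → min 13
22 14 21 7 → min 7
Greatest of these is 17.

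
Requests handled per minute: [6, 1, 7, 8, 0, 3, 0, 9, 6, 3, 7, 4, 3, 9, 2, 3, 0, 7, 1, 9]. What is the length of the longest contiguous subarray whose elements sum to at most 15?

Extend to the right; shrink from the left whenever the sum exceeds 15:
[6] sum 6 len 1
[6, 1] sum 7 len 2
[6, 1, 7] sum 14 len 3
[7, 8] sum 15 len 2
[7, 8, 0] sum 15 len 3
[8, 0, 3] sum 11 len 3
[8, 0, 3, 0] sum 11 len 4
[0, 3, 0, 9] sum 12 len 4
[0, 9, 6] sum 15 len 3
[6, 3] sum 9 len 2
[3, 7] sum 10 len 2
[3, 7, 4] sum 14 len 3
[7, 4, 3] sum 14 len 3
[3, 9] sum 12 len 2
[3, 9, 2] sum 14 len 3
[9, 2, 3] sum 14 len 3
[9, 2, 3, 0] sum 14 len 4
[2, 3, 0, 7] sum 12 len 4
[2, 3, 0, 7, 1] sum 13 len 5
[1, 9] sum 10 len 2
Longest length seen: 5.

5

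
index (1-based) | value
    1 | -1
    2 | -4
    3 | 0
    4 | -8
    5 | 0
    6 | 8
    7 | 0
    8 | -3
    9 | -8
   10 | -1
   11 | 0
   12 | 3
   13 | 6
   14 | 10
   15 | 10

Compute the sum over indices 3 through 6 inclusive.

0

Elements at indices 3..6: 0, -8, 0, 8
sum(0, -8, 0, 8) = 0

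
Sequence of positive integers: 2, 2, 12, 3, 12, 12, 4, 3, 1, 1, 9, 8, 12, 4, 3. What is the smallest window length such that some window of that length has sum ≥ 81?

add 2: running sum 2 < 81
add 2: running sum 4 < 81
add 12: running sum 16 < 81
add 3: running sum 19 < 81
add 12: running sum 31 < 81
add 12: running sum 43 < 81
add 4: running sum 47 < 81
add 3: running sum 50 < 81
add 1: running sum 51 < 81
add 1: running sum 52 < 81
add 9: running sum 61 < 81
add 8: running sum 69 < 81
add 12: shortest ending here [2, 2, 12, 3, 12, 12, 4, 3, 1, 1, 9, 8, 12] sum 81, len 13
add 4: shortest ending here [12, 3, 12, 12, 4, 3, 1, 1, 9, 8, 12, 4] sum 81, len 12
add 3: shortest ending here [12, 3, 12, 12, 4, 3, 1, 1, 9, 8, 12, 4, 3] sum 84, len 13
Shortest qualifying length: 12.

12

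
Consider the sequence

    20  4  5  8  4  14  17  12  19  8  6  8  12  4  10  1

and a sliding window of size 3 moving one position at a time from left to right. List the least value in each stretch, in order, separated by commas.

[20, 4, 5] → min 4
[4, 5, 8] → min 4
[5, 8, 4] → min 4
[8, 4, 14] → min 4
[4, 14, 17] → min 4
[14, 17, 12] → min 12
[17, 12, 19] → min 12
[12, 19, 8] → min 8
[19, 8, 6] → min 6
[8, 6, 8] → min 6
[6, 8, 12] → min 6
[8, 12, 4] → min 4
[12, 4, 10] → min 4
[4, 10, 1] → min 1

4, 4, 4, 4, 4, 12, 12, 8, 6, 6, 6, 4, 4, 1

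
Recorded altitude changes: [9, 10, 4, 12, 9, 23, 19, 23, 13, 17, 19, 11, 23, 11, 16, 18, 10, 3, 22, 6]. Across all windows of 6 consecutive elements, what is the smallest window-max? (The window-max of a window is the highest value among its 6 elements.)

22

(9, 10, 4, 12, 9, 23) → max 23
(10, 4, 12, 9, 23, 19) → max 23
(4, 12, 9, 23, 19, 23) → max 23
(12, 9, 23, 19, 23, 13) → max 23
(9, 23, 19, 23, 13, 17) → max 23
(23, 19, 23, 13, 17, 19) → max 23
(19, 23, 13, 17, 19, 11) → max 23
(23, 13, 17, 19, 11, 23) → max 23
(13, 17, 19, 11, 23, 11) → max 23
(17, 19, 11, 23, 11, 16) → max 23
(19, 11, 23, 11, 16, 18) → max 23
(11, 23, 11, 16, 18, 10) → max 23
(23, 11, 16, 18, 10, 3) → max 23
(11, 16, 18, 10, 3, 22) → max 22
(16, 18, 10, 3, 22, 6) → max 22
Smallest of these is 22.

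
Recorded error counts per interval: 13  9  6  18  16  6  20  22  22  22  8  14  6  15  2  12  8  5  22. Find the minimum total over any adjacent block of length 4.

13 9 6 18 → sum 46
9 6 18 16 → sum 49
6 18 16 6 → sum 46
18 16 6 20 → sum 60
16 6 20 22 → sum 64
6 20 22 22 → sum 70
20 22 22 22 → sum 86
22 22 22 8 → sum 74
22 22 8 14 → sum 66
22 8 14 6 → sum 50
8 14 6 15 → sum 43
14 6 15 2 → sum 37
6 15 2 12 → sum 35
15 2 12 8 → sum 37
2 12 8 5 → sum 27
12 8 5 22 → sum 47
Minimum of these is 27.

27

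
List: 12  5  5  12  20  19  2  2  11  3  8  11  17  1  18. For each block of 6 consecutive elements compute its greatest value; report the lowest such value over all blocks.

11

Each size-6 window and its max:
12 5 5 12 20 19 → max 20
5 5 12 20 19 2 → max 20
5 12 20 19 2 2 → max 20
12 20 19 2 2 11 → max 20
20 19 2 2 11 3 → max 20
19 2 2 11 3 8 → max 19
2 2 11 3 8 11 → max 11
2 11 3 8 11 17 → max 17
11 3 8 11 17 1 → max 17
3 8 11 17 1 18 → max 18
Lowest of these is 11.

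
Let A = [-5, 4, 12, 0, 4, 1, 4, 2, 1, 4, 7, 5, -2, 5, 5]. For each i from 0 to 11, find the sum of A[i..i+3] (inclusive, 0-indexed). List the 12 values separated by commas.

[-5, 4, 12, 0] → sum 11
[4, 12, 0, 4] → sum 20
[12, 0, 4, 1] → sum 17
[0, 4, 1, 4] → sum 9
[4, 1, 4, 2] → sum 11
[1, 4, 2, 1] → sum 8
[4, 2, 1, 4] → sum 11
[2, 1, 4, 7] → sum 14
[1, 4, 7, 5] → sum 17
[4, 7, 5, -2] → sum 14
[7, 5, -2, 5] → sum 15
[5, -2, 5, 5] → sum 13

11, 20, 17, 9, 11, 8, 11, 14, 17, 14, 15, 13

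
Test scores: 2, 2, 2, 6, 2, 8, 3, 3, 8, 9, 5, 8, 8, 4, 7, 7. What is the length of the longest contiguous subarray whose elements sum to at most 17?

→ 2: sum 2, len 1
→ 2: sum 4, len 2
→ 2: sum 6, len 3
→ 6: sum 12, len 4
→ 2: sum 14, len 5
→ 8 (dropped 2, 2, 2): sum 16, len 3
→ 3 (dropped 6): sum 13, len 3
→ 3: sum 16, len 4
→ 8 (dropped 2, 8): sum 14, len 3
→ 9 (dropped 3, 3): sum 17, len 2
→ 5 (dropped 8): sum 14, len 2
→ 8 (dropped 9): sum 13, len 2
→ 8 (dropped 5): sum 16, len 2
→ 4 (dropped 8): sum 12, len 2
→ 7 (dropped 8): sum 11, len 2
→ 7 (dropped 4): sum 14, len 2
Longest length seen: 5.

5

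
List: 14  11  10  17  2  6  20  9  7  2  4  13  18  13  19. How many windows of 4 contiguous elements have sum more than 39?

6

(14, 11, 10, 17) → sum 52  > 39 ✓
(11, 10, 17, 2) → sum 40  > 39 ✓
(10, 17, 2, 6) → sum 35
(17, 2, 6, 20) → sum 45  > 39 ✓
(2, 6, 20, 9) → sum 37
(6, 20, 9, 7) → sum 42  > 39 ✓
(20, 9, 7, 2) → sum 38
(9, 7, 2, 4) → sum 22
(7, 2, 4, 13) → sum 26
(2, 4, 13, 18) → sum 37
(4, 13, 18, 13) → sum 48  > 39 ✓
(13, 18, 13, 19) → sum 63  > 39 ✓
6 windows satisfy the condition.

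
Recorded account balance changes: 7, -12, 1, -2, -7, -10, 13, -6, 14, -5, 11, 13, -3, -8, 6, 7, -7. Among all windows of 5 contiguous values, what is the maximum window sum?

30

(7, -12, 1, -2, -7) → sum -13
(-12, 1, -2, -7, -10) → sum -30
(1, -2, -7, -10, 13) → sum -5
(-2, -7, -10, 13, -6) → sum -12
(-7, -10, 13, -6, 14) → sum 4
(-10, 13, -6, 14, -5) → sum 6
(13, -6, 14, -5, 11) → sum 27
(-6, 14, -5, 11, 13) → sum 27
(14, -5, 11, 13, -3) → sum 30
(-5, 11, 13, -3, -8) → sum 8
(11, 13, -3, -8, 6) → sum 19
(13, -3, -8, 6, 7) → sum 15
(-3, -8, 6, 7, -7) → sum -5
Maximum of these is 30.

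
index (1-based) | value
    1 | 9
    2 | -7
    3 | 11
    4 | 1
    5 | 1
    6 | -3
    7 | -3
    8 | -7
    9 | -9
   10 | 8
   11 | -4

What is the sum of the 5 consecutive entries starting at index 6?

-14

Elements at indices 6..10: -3, -3, -7, -9, 8
sum(-3, -3, -7, -9, 8) = -14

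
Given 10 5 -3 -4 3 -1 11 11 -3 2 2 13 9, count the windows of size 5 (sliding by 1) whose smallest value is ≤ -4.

4

[10, 5, -3, -4, 3] → min -4  ≤ -4 ✓
[5, -3, -4, 3, -1] → min -4  ≤ -4 ✓
[-3, -4, 3, -1, 11] → min -4  ≤ -4 ✓
[-4, 3, -1, 11, 11] → min -4  ≤ -4 ✓
[3, -1, 11, 11, -3] → min -3
[-1, 11, 11, -3, 2] → min -3
[11, 11, -3, 2, 2] → min -3
[11, -3, 2, 2, 13] → min -3
[-3, 2, 2, 13, 9] → min -3
4 windows satisfy the condition.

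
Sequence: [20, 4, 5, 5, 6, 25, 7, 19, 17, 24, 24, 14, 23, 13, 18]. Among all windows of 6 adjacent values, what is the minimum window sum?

20 4 5 5 6 25 → sum 65
4 5 5 6 25 7 → sum 52
5 5 6 25 7 19 → sum 67
5 6 25 7 19 17 → sum 79
6 25 7 19 17 24 → sum 98
25 7 19 17 24 24 → sum 116
7 19 17 24 24 14 → sum 105
19 17 24 24 14 23 → sum 121
17 24 24 14 23 13 → sum 115
24 24 14 23 13 18 → sum 116
Minimum of these is 52.

52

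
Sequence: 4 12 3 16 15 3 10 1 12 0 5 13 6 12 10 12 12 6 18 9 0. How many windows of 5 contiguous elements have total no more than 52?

14

4 12 3 16 15 → sum 50  ≤ 52 ✓
12 3 16 15 3 → sum 49  ≤ 52 ✓
3 16 15 3 10 → sum 47  ≤ 52 ✓
16 15 3 10 1 → sum 45  ≤ 52 ✓
15 3 10 1 12 → sum 41  ≤ 52 ✓
3 10 1 12 0 → sum 26  ≤ 52 ✓
10 1 12 0 5 → sum 28  ≤ 52 ✓
1 12 0 5 13 → sum 31  ≤ 52 ✓
12 0 5 13 6 → sum 36  ≤ 52 ✓
0 5 13 6 12 → sum 36  ≤ 52 ✓
5 13 6 12 10 → sum 46  ≤ 52 ✓
13 6 12 10 12 → sum 53
6 12 10 12 12 → sum 52  ≤ 52 ✓
12 10 12 12 6 → sum 52  ≤ 52 ✓
10 12 12 6 18 → sum 58
12 12 6 18 9 → sum 57
12 6 18 9 0 → sum 45  ≤ 52 ✓
14 windows satisfy the condition.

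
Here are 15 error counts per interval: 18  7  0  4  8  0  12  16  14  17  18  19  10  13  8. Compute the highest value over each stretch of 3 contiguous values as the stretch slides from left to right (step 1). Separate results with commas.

18, 7, 8, 8, 12, 16, 16, 17, 18, 19, 19, 19, 13

Sliding a size-3 window across the 15 values:
18 7 0 → max 18
7 0 4 → max 7
0 4 8 → max 8
4 8 0 → max 8
8 0 12 → max 12
0 12 16 → max 16
12 16 14 → max 16
16 14 17 → max 17
14 17 18 → max 18
17 18 19 → max 19
18 19 10 → max 19
19 10 13 → max 19
10 13 8 → max 13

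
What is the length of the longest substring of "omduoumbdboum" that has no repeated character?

5

[o] len 1
[o, m] len 2
[o, m, d] len 3
[o, m, d, u] len 4
[m, d, u, o] len 4
[o, u] len 2
[o, u, m] len 3
[o, u, m, b] len 4
[o, u, m, b, d] len 5
[d, b] len 2
[d, b, o] len 3
[d, b, o, u] len 4
[d, b, o, u, m] len 5
Longest all-distinct length: 5.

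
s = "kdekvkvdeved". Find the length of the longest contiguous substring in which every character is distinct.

add k: [k] len 1
add d: [k, d] len 2
add e: [k, d, e] len 3
add k (repeat k, move left end past it): [d, e, k] len 3
add v: [d, e, k, v] len 4
add k (repeat k, move left end past it): [v, k] len 2
add v (repeat v, move left end past it): [k, v] len 2
add d: [k, v, d] len 3
add e: [k, v, d, e] len 4
add v (repeat v, move left end past it): [d, e, v] len 3
add e (repeat e, move left end past it): [v, e] len 2
add d: [v, e, d] len 3
Longest all-distinct length: 4.

4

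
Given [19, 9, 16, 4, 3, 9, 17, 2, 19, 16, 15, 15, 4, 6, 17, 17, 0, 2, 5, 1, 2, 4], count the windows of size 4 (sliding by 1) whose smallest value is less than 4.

[19, 9, 16, 4] → min 4
[9, 16, 4, 3] → min 3  < 4 ✓
[16, 4, 3, 9] → min 3  < 4 ✓
[4, 3, 9, 17] → min 3  < 4 ✓
[3, 9, 17, 2] → min 2  < 4 ✓
[9, 17, 2, 19] → min 2  < 4 ✓
[17, 2, 19, 16] → min 2  < 4 ✓
[2, 19, 16, 15] → min 2  < 4 ✓
[19, 16, 15, 15] → min 15
[16, 15, 15, 4] → min 4
[15, 15, 4, 6] → min 4
[15, 4, 6, 17] → min 4
[4, 6, 17, 17] → min 4
[6, 17, 17, 0] → min 0  < 4 ✓
[17, 17, 0, 2] → min 0  < 4 ✓
[17, 0, 2, 5] → min 0  < 4 ✓
[0, 2, 5, 1] → min 0  < 4 ✓
[2, 5, 1, 2] → min 1  < 4 ✓
[5, 1, 2, 4] → min 1  < 4 ✓
13 windows satisfy the condition.

13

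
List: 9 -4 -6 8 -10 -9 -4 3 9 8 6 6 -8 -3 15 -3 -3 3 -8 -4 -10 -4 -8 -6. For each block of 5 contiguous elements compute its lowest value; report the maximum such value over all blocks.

(9, -4, -6, 8, -10) → min -10
(-4, -6, 8, -10, -9) → min -10
(-6, 8, -10, -9, -4) → min -10
(8, -10, -9, -4, 3) → min -10
(-10, -9, -4, 3, 9) → min -10
(-9, -4, 3, 9, 8) → min -9
(-4, 3, 9, 8, 6) → min -4
(3, 9, 8, 6, 6) → min 3
(9, 8, 6, 6, -8) → min -8
(8, 6, 6, -8, -3) → min -8
(6, 6, -8, -3, 15) → min -8
(6, -8, -3, 15, -3) → min -8
(-8, -3, 15, -3, -3) → min -8
(-3, 15, -3, -3, 3) → min -3
(15, -3, -3, 3, -8) → min -8
(-3, -3, 3, -8, -4) → min -8
(-3, 3, -8, -4, -10) → min -10
(3, -8, -4, -10, -4) → min -10
(-8, -4, -10, -4, -8) → min -10
(-4, -10, -4, -8, -6) → min -10
Maximum of these is 3.

3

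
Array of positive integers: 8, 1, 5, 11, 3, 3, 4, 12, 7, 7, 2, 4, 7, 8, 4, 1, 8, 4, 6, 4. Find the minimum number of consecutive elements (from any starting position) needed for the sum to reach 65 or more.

11

Extend right; whenever the sum reaches 65, record the length and shrink from the left:
add 8: running sum 8 < 65
add 1: running sum 9 < 65
add 5: running sum 14 < 65
add 11: running sum 25 < 65
add 3: running sum 28 < 65
add 3: running sum 31 < 65
add 4: running sum 35 < 65
add 12: running sum 47 < 65
add 7: running sum 54 < 65
add 7: running sum 61 < 65
add 2: running sum 63 < 65
end 11: [8, 1, 5, 11, 3, 3, 4, 12, 7, 7, 2, 4] sum 67, len 12
end 12: [5, 11, 3, 3, 4, 12, 7, 7, 2, 4, 7] sum 65, len 11
end 13: [11, 3, 3, 4, 12, 7, 7, 2, 4, 7, 8] sum 68, len 11
end 14: [11, 3, 3, 4, 12, 7, 7, 2, 4, 7, 8, 4] sum 72, len 12
end 15: [11, 3, 3, 4, 12, 7, 7, 2, 4, 7, 8, 4, 1] sum 73, len 13
end 16: [3, 4, 12, 7, 7, 2, 4, 7, 8, 4, 1, 8] sum 67, len 12
end 17: [4, 12, 7, 7, 2, 4, 7, 8, 4, 1, 8, 4] sum 68, len 12
end 18: [12, 7, 7, 2, 4, 7, 8, 4, 1, 8, 4, 6] sum 70, len 12
end 19: [12, 7, 7, 2, 4, 7, 8, 4, 1, 8, 4, 6, 4] sum 74, len 13
Shortest qualifying length: 11.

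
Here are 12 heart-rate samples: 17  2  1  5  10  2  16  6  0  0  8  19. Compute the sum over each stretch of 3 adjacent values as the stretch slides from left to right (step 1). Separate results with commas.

20, 8, 16, 17, 28, 24, 22, 6, 8, 27

(17, 2, 1) → sum 20
(2, 1, 5) → sum 8
(1, 5, 10) → sum 16
(5, 10, 2) → sum 17
(10, 2, 16) → sum 28
(2, 16, 6) → sum 24
(16, 6, 0) → sum 22
(6, 0, 0) → sum 6
(0, 0, 8) → sum 8
(0, 8, 19) → sum 27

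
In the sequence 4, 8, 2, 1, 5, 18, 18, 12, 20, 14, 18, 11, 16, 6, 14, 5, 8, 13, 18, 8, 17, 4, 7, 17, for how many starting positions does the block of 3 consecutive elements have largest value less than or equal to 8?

3

[4, 8, 2] → max 8  ≤ 8 ✓
[8, 2, 1] → max 8  ≤ 8 ✓
[2, 1, 5] → max 5  ≤ 8 ✓
[1, 5, 18] → max 18
[5, 18, 18] → max 18
[18, 18, 12] → max 18
[18, 12, 20] → max 20
[12, 20, 14] → max 20
[20, 14, 18] → max 20
[14, 18, 11] → max 18
[18, 11, 16] → max 18
[11, 16, 6] → max 16
[16, 6, 14] → max 16
[6, 14, 5] → max 14
[14, 5, 8] → max 14
[5, 8, 13] → max 13
[8, 13, 18] → max 18
[13, 18, 8] → max 18
[18, 8, 17] → max 18
[8, 17, 4] → max 17
[17, 4, 7] → max 17
[4, 7, 17] → max 17
3 windows satisfy the condition.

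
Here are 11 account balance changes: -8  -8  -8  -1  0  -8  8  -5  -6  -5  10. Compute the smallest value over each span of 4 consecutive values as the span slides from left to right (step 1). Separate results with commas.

[-8, -8, -8, -1] → min -8
[-8, -8, -1, 0] → min -8
[-8, -1, 0, -8] → min -8
[-1, 0, -8, 8] → min -8
[0, -8, 8, -5] → min -8
[-8, 8, -5, -6] → min -8
[8, -5, -6, -5] → min -6
[-5, -6, -5, 10] → min -6

-8, -8, -8, -8, -8, -8, -6, -6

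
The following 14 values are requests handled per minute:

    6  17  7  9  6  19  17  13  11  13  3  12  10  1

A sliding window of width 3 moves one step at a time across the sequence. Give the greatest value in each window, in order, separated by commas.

Sliding a size-3 window across the 14 values:
[6, 17, 7] → max 17
[17, 7, 9] → max 17
[7, 9, 6] → max 9
[9, 6, 19] → max 19
[6, 19, 17] → max 19
[19, 17, 13] → max 19
[17, 13, 11] → max 17
[13, 11, 13] → max 13
[11, 13, 3] → max 13
[13, 3, 12] → max 13
[3, 12, 10] → max 12
[12, 10, 1] → max 12

17, 17, 9, 19, 19, 19, 17, 13, 13, 13, 12, 12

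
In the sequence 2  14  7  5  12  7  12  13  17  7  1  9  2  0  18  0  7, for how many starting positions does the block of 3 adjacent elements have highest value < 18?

2 14 7 → max 14  < 18 ✓
14 7 5 → max 14  < 18 ✓
7 5 12 → max 12  < 18 ✓
5 12 7 → max 12  < 18 ✓
12 7 12 → max 12  < 18 ✓
7 12 13 → max 13  < 18 ✓
12 13 17 → max 17  < 18 ✓
13 17 7 → max 17  < 18 ✓
17 7 1 → max 17  < 18 ✓
7 1 9 → max 9  < 18 ✓
1 9 2 → max 9  < 18 ✓
9 2 0 → max 9  < 18 ✓
2 0 18 → max 18
0 18 0 → max 18
18 0 7 → max 18
12 windows satisfy the condition.

12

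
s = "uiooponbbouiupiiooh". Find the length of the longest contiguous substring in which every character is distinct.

4

add u: [u] len 1
add i: [u, i] len 2
add o: [u, i, o] len 3
add o (repeat o, move left end past it): [o] len 1
add p: [o, p] len 2
add o (repeat o, move left end past it): [p, o] len 2
add n: [p, o, n] len 3
add b: [p, o, n, b] len 4
add b (repeat b, move left end past it): [b] len 1
add o: [b, o] len 2
add u: [b, o, u] len 3
add i: [b, o, u, i] len 4
add u (repeat u, move left end past it): [i, u] len 2
add p: [i, u, p] len 3
add i (repeat i, move left end past it): [u, p, i] len 3
add i (repeat i, move left end past it): [i] len 1
add o: [i, o] len 2
add o (repeat o, move left end past it): [o] len 1
add h: [o, h] len 2
Longest all-distinct length: 4.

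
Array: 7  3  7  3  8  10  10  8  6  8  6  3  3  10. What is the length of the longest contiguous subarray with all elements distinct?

4

[7] len 1
[7, 3] len 2
[3, 7] len 2
[7, 3] len 2
[7, 3, 8] len 3
[7, 3, 8, 10] len 4
[10] len 1
[10, 8] len 2
[10, 8, 6] len 3
[6, 8] len 2
[8, 6] len 2
[8, 6, 3] len 3
[3] len 1
[3, 10] len 2
Longest all-distinct length: 4.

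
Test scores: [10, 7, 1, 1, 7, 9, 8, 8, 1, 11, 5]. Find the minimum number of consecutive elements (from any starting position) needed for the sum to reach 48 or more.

add 10: running sum 10 < 48
add 7: running sum 17 < 48
add 1: running sum 18 < 48
add 1: running sum 19 < 48
add 7: running sum 26 < 48
add 9: running sum 35 < 48
add 8: running sum 43 < 48
add 8: shortest ending here [10, 7, 1, 1, 7, 9, 8, 8] sum 51, len 8
add 1: shortest ending here [10, 7, 1, 1, 7, 9, 8, 8, 1] sum 52, len 9
add 11: shortest ending here [7, 1, 1, 7, 9, 8, 8, 1, 11] sum 53, len 9
add 5: shortest ending here [7, 9, 8, 8, 1, 11, 5] sum 49, len 7
Shortest qualifying length: 7.

7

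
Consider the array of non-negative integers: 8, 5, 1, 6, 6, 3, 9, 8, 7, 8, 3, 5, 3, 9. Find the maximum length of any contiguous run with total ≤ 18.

4

Extend to the right; shrink from the left whenever the sum exceeds 18:
[8] sum 8 len 1
[8, 5] sum 13 len 2
[8, 5, 1] sum 14 len 3
[5, 1, 6] sum 12 len 3
[5, 1, 6, 6] sum 18 len 4
[1, 6, 6, 3] sum 16 len 4
[6, 3, 9] sum 18 len 3
[9, 8] sum 17 len 2
[8, 7] sum 15 len 2
[7, 8] sum 15 len 2
[7, 8, 3] sum 18 len 3
[8, 3, 5] sum 16 len 3
[3, 5, 3] sum 11 len 3
[5, 3, 9] sum 17 len 3
Longest length seen: 4.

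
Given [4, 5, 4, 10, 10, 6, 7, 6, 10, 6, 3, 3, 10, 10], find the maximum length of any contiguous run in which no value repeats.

3

add 4: [4] len 1
add 5: [4, 5] len 2
add 4 (repeat 4, move left end past it): [5, 4] len 2
add 10: [5, 4, 10] len 3
add 10 (repeat 10, move left end past it): [10] len 1
add 6: [10, 6] len 2
add 7: [10, 6, 7] len 3
add 6 (repeat 6, move left end past it): [7, 6] len 2
add 10: [7, 6, 10] len 3
add 6 (repeat 6, move left end past it): [10, 6] len 2
add 3: [10, 6, 3] len 3
add 3 (repeat 3, move left end past it): [3] len 1
add 10: [3, 10] len 2
add 10 (repeat 10, move left end past it): [10] len 1
Longest all-distinct length: 3.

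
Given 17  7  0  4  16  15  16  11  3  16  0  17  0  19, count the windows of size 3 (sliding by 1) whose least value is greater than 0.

5

(17, 7, 0) → min 0
(7, 0, 4) → min 0
(0, 4, 16) → min 0
(4, 16, 15) → min 4  > 0 ✓
(16, 15, 16) → min 15  > 0 ✓
(15, 16, 11) → min 11  > 0 ✓
(16, 11, 3) → min 3  > 0 ✓
(11, 3, 16) → min 3  > 0 ✓
(3, 16, 0) → min 0
(16, 0, 17) → min 0
(0, 17, 0) → min 0
(17, 0, 19) → min 0
5 windows satisfy the condition.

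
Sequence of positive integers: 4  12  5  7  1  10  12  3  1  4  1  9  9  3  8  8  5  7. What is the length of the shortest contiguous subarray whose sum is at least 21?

2

Extend right; whenever the sum reaches 21, record the length and shrink from the left:
add 4: running sum 4 < 21
add 12: running sum 16 < 21
add 5: shortest ending here [4, 12, 5] sum 21, len 3
add 7: shortest ending here [12, 5, 7] sum 24, len 3
add 1: shortest ending here [12, 5, 7, 1] sum 25, len 4
add 10: shortest ending here [5, 7, 1, 10] sum 23, len 4
add 12: shortest ending here [10, 12] sum 22, len 2
add 3: shortest ending here [10, 12, 3] sum 25, len 3
add 1: shortest ending here [10, 12, 3, 1] sum 26, len 4
add 4: shortest ending here [10, 12, 3, 1, 4] sum 30, len 5
add 1: shortest ending here [12, 3, 1, 4, 1] sum 21, len 5
add 9: shortest ending here [12, 3, 1, 4, 1, 9] sum 30, len 6
add 9: shortest ending here [4, 1, 9, 9] sum 23, len 4
add 3: shortest ending here [9, 9, 3] sum 21, len 3
add 8: shortest ending here [9, 9, 3, 8] sum 29, len 4
add 8: shortest ending here [9, 3, 8, 8] sum 28, len 4
add 5: shortest ending here [8, 8, 5] sum 21, len 3
add 7: shortest ending here [8, 8, 5, 7] sum 28, len 4
Shortest qualifying length: 2.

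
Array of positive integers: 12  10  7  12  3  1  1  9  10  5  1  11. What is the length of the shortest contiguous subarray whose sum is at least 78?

add 12: running sum 12 < 78
add 10: running sum 22 < 78
add 7: running sum 29 < 78
add 12: running sum 41 < 78
add 3: running sum 44 < 78
add 1: running sum 45 < 78
add 1: running sum 46 < 78
add 9: running sum 55 < 78
add 10: running sum 65 < 78
add 5: running sum 70 < 78
add 1: running sum 71 < 78
end 11: [12, 10, 7, 12, 3, 1, 1, 9, 10, 5, 1, 11] sum 82, len 12
Shortest qualifying length: 12.

12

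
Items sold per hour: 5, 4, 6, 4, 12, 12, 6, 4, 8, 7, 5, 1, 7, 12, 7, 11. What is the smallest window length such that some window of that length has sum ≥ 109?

add 5: running sum 5 < 109
add 4: running sum 9 < 109
add 6: running sum 15 < 109
add 4: running sum 19 < 109
add 12: running sum 31 < 109
add 12: running sum 43 < 109
add 6: running sum 49 < 109
add 4: running sum 53 < 109
add 8: running sum 61 < 109
add 7: running sum 68 < 109
add 5: running sum 73 < 109
add 1: running sum 74 < 109
add 7: running sum 81 < 109
add 12: running sum 93 < 109
add 7: running sum 100 < 109
add 11: shortest ending here [5, 4, 6, 4, 12, 12, 6, 4, 8, 7, 5, 1, 7, 12, 7, 11] sum 111, len 16
Shortest qualifying length: 16.

16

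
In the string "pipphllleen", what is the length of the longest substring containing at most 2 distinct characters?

Extend right; when distinct count exceeds 2, shrink from the left:
add p: window [p] (1 distinct), len 1
add i: window [p, i] (2 distinct), len 2
add p: window [p, i, p] (2 distinct), len 3
add p: window [p, i, p, p] (2 distinct), len 4
add h: window [p, p, h] (2 distinct), len 3
add l: window [h, l] (2 distinct), len 2
add l: window [h, l, l] (2 distinct), len 3
add l: window [h, l, l, l] (2 distinct), len 4
add e: window [l, l, l, e] (2 distinct), len 4
add e: window [l, l, l, e, e] (2 distinct), len 5
add n: window [e, e, n] (2 distinct), len 3
Longest length with ≤2 distinct: 5.

5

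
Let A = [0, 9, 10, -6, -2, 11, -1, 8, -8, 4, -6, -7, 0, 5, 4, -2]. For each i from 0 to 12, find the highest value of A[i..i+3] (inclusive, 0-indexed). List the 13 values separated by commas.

Sliding a size-4 window across the 16 values:
0 9 10 -6 → max 10
9 10 -6 -2 → max 10
10 -6 -2 11 → max 11
-6 -2 11 -1 → max 11
-2 11 -1 8 → max 11
11 -1 8 -8 → max 11
-1 8 -8 4 → max 8
8 -8 4 -6 → max 8
-8 4 -6 -7 → max 4
4 -6 -7 0 → max 4
-6 -7 0 5 → max 5
-7 0 5 4 → max 5
0 5 4 -2 → max 5

10, 10, 11, 11, 11, 11, 8, 8, 4, 4, 5, 5, 5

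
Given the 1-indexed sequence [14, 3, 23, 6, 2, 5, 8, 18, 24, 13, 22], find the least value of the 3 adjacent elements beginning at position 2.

3

Elements at indices 2..4: 3, 23, 6
min(3, 23, 6) = 3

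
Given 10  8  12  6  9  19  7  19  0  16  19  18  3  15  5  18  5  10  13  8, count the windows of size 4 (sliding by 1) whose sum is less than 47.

12

(10, 8, 12, 6) → sum 36  < 47 ✓
(8, 12, 6, 9) → sum 35  < 47 ✓
(12, 6, 9, 19) → sum 46  < 47 ✓
(6, 9, 19, 7) → sum 41  < 47 ✓
(9, 19, 7, 19) → sum 54
(19, 7, 19, 0) → sum 45  < 47 ✓
(7, 19, 0, 16) → sum 42  < 47 ✓
(19, 0, 16, 19) → sum 54
(0, 16, 19, 18) → sum 53
(16, 19, 18, 3) → sum 56
(19, 18, 3, 15) → sum 55
(18, 3, 15, 5) → sum 41  < 47 ✓
(3, 15, 5, 18) → sum 41  < 47 ✓
(15, 5, 18, 5) → sum 43  < 47 ✓
(5, 18, 5, 10) → sum 38  < 47 ✓
(18, 5, 10, 13) → sum 46  < 47 ✓
(5, 10, 13, 8) → sum 36  < 47 ✓
12 windows satisfy the condition.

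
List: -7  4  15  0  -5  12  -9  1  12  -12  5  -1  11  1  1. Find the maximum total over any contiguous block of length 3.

Each size-3 window and its sum:
(-7, 4, 15) → sum 12
(4, 15, 0) → sum 19
(15, 0, -5) → sum 10
(0, -5, 12) → sum 7
(-5, 12, -9) → sum -2
(12, -9, 1) → sum 4
(-9, 1, 12) → sum 4
(1, 12, -12) → sum 1
(12, -12, 5) → sum 5
(-12, 5, -1) → sum -8
(5, -1, 11) → sum 15
(-1, 11, 1) → sum 11
(11, 1, 1) → sum 13
Maximum of these is 19.

19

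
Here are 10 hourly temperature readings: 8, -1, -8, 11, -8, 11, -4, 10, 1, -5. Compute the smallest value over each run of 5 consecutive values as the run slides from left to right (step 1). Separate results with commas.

-8, -8, -8, -8, -8, -5

[8, -1, -8, 11, -8] → min -8
[-1, -8, 11, -8, 11] → min -8
[-8, 11, -8, 11, -4] → min -8
[11, -8, 11, -4, 10] → min -8
[-8, 11, -4, 10, 1] → min -8
[11, -4, 10, 1, -5] → min -5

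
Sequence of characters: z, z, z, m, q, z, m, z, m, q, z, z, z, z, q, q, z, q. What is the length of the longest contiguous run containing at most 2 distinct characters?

9

[z] 1 distinct, len 1
[z, z] 1 distinct, len 2
[z, z, z] 1 distinct, len 3
[z, z, z, m] 2 distinct, len 4
[m, q] 2 distinct, len 2
[q, z] 2 distinct, len 2
[z, m] 2 distinct, len 2
[z, m, z] 2 distinct, len 3
[z, m, z, m] 2 distinct, len 4
[m, q] 2 distinct, len 2
[q, z] 2 distinct, len 2
[q, z, z] 2 distinct, len 3
[q, z, z, z] 2 distinct, len 4
[q, z, z, z, z] 2 distinct, len 5
[q, z, z, z, z, q] 2 distinct, len 6
[q, z, z, z, z, q, q] 2 distinct, len 7
[q, z, z, z, z, q, q, z] 2 distinct, len 8
[q, z, z, z, z, q, q, z, q] 2 distinct, len 9
Longest length with ≤2 distinct: 9.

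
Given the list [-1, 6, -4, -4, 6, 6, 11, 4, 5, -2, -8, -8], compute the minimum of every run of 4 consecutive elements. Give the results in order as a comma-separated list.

-4, -4, -4, -4, 4, 4, -2, -8, -8

[-1, 6, -4, -4] → min -4
[6, -4, -4, 6] → min -4
[-4, -4, 6, 6] → min -4
[-4, 6, 6, 11] → min -4
[6, 6, 11, 4] → min 4
[6, 11, 4, 5] → min 4
[11, 4, 5, -2] → min -2
[4, 5, -2, -8] → min -8
[5, -2, -8, -8] → min -8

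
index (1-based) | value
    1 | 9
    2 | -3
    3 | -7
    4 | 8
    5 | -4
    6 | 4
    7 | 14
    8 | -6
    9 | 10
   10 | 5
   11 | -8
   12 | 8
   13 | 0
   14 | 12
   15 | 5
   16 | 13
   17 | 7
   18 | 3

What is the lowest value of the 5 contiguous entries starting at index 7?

-8

Elements at indices 7..11: 14, -6, 10, 5, -8
min(14, -6, 10, 5, -8) = -8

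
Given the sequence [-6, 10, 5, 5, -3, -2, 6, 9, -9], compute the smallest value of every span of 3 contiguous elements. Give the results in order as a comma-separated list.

[-6, 10, 5] → min -6
[10, 5, 5] → min 5
[5, 5, -3] → min -3
[5, -3, -2] → min -3
[-3, -2, 6] → min -3
[-2, 6, 9] → min -2
[6, 9, -9] → min -9

-6, 5, -3, -3, -3, -2, -9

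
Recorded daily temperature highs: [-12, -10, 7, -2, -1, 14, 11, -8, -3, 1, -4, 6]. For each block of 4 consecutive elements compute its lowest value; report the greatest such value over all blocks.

(-12, -10, 7, -2) → min -12
(-10, 7, -2, -1) → min -10
(7, -2, -1, 14) → min -2
(-2, -1, 14, 11) → min -2
(-1, 14, 11, -8) → min -8
(14, 11, -8, -3) → min -8
(11, -8, -3, 1) → min -8
(-8, -3, 1, -4) → min -8
(-3, 1, -4, 6) → min -4
Greatest of these is -2.

-2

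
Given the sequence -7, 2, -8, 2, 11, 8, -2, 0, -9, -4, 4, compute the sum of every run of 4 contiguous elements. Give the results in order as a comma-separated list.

-11, 7, 13, 19, 17, -3, -15, -9

Sliding a size-4 window across the 11 values:
(-7, 2, -8, 2) → sum -11
(2, -8, 2, 11) → sum 7
(-8, 2, 11, 8) → sum 13
(2, 11, 8, -2) → sum 19
(11, 8, -2, 0) → sum 17
(8, -2, 0, -9) → sum -3
(-2, 0, -9, -4) → sum -15
(0, -9, -4, 4) → sum -9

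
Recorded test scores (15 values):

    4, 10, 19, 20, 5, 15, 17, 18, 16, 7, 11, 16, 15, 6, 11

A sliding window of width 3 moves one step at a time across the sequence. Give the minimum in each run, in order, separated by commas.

4 10 19 → min 4
10 19 20 → min 10
19 20 5 → min 5
20 5 15 → min 5
5 15 17 → min 5
15 17 18 → min 15
17 18 16 → min 16
18 16 7 → min 7
16 7 11 → min 7
7 11 16 → min 7
11 16 15 → min 11
16 15 6 → min 6
15 6 11 → min 6

4, 10, 5, 5, 5, 15, 16, 7, 7, 7, 11, 6, 6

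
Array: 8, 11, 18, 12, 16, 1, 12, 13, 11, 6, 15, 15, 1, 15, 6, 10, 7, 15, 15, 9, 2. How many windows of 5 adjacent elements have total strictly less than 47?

2

8 11 18 12 16 → sum 65
11 18 12 16 1 → sum 58
18 12 16 1 12 → sum 59
12 16 1 12 13 → sum 54
16 1 12 13 11 → sum 53
1 12 13 11 6 → sum 43  < 47 ✓
12 13 11 6 15 → sum 57
13 11 6 15 15 → sum 60
11 6 15 15 1 → sum 48
6 15 15 1 15 → sum 52
15 15 1 15 6 → sum 52
15 1 15 6 10 → sum 47
1 15 6 10 7 → sum 39  < 47 ✓
15 6 10 7 15 → sum 53
6 10 7 15 15 → sum 53
10 7 15 15 9 → sum 56
7 15 15 9 2 → sum 48
2 windows satisfy the condition.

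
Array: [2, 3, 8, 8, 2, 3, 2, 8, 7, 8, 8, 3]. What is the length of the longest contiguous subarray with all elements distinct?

4

[2] len 1
[2, 3] len 2
[2, 3, 8] len 3
[8] len 1
[8, 2] len 2
[8, 2, 3] len 3
[3, 2] len 2
[3, 2, 8] len 3
[3, 2, 8, 7] len 4
[7, 8] len 2
[8] len 1
[8, 3] len 2
Longest all-distinct length: 4.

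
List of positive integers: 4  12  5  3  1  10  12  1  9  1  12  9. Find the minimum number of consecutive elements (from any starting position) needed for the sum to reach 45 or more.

Extend right; whenever the sum reaches 45, record the length and shrink from the left:
add 4: running sum 4 < 45
add 12: running sum 16 < 45
add 5: running sum 21 < 45
add 3: running sum 24 < 45
add 1: running sum 25 < 45
add 10: running sum 35 < 45
end 6: [4, 12, 5, 3, 1, 10, 12] sum 47, len 7
end 7: [4, 12, 5, 3, 1, 10, 12, 1] sum 48, len 8
end 8: [12, 5, 3, 1, 10, 12, 1, 9] sum 53, len 8
end 9: [12, 5, 3, 1, 10, 12, 1, 9, 1] sum 54, len 9
end 10: [10, 12, 1, 9, 1, 12] sum 45, len 6
end 11: [10, 12, 1, 9, 1, 12, 9] sum 54, len 7
Shortest qualifying length: 6.

6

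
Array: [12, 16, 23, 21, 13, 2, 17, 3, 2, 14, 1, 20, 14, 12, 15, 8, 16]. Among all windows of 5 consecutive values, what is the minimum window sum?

Each size-5 window and its sum:
[12, 16, 23, 21, 13] → sum 85
[16, 23, 21, 13, 2] → sum 75
[23, 21, 13, 2, 17] → sum 76
[21, 13, 2, 17, 3] → sum 56
[13, 2, 17, 3, 2] → sum 37
[2, 17, 3, 2, 14] → sum 38
[17, 3, 2, 14, 1] → sum 37
[3, 2, 14, 1, 20] → sum 40
[2, 14, 1, 20, 14] → sum 51
[14, 1, 20, 14, 12] → sum 61
[1, 20, 14, 12, 15] → sum 62
[20, 14, 12, 15, 8] → sum 69
[14, 12, 15, 8, 16] → sum 65
Minimum of these is 37.

37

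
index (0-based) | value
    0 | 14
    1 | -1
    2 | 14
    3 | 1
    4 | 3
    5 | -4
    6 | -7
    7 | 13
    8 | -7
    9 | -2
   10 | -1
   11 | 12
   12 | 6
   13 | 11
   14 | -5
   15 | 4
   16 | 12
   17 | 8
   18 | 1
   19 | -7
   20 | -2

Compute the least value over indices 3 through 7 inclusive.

-7

Elements at indices 3..7: 1, 3, -4, -7, 13
min(1, 3, -4, -7, 13) = -7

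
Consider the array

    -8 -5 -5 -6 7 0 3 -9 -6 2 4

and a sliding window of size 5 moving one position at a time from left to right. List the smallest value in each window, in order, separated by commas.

-8, -6, -6, -9, -9, -9, -9

Sliding a size-5 window across the 11 values:
(-8, -5, -5, -6, 7) → min -8
(-5, -5, -6, 7, 0) → min -6
(-5, -6, 7, 0, 3) → min -6
(-6, 7, 0, 3, -9) → min -9
(7, 0, 3, -9, -6) → min -9
(0, 3, -9, -6, 2) → min -9
(3, -9, -6, 2, 4) → min -9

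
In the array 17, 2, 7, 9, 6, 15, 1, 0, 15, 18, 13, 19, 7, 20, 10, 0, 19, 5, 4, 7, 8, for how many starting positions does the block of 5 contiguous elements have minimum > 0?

7

[17, 2, 7, 9, 6] → min 2  > 0 ✓
[2, 7, 9, 6, 15] → min 2  > 0 ✓
[7, 9, 6, 15, 1] → min 1  > 0 ✓
[9, 6, 15, 1, 0] → min 0
[6, 15, 1, 0, 15] → min 0
[15, 1, 0, 15, 18] → min 0
[1, 0, 15, 18, 13] → min 0
[0, 15, 18, 13, 19] → min 0
[15, 18, 13, 19, 7] → min 7  > 0 ✓
[18, 13, 19, 7, 20] → min 7  > 0 ✓
[13, 19, 7, 20, 10] → min 7  > 0 ✓
[19, 7, 20, 10, 0] → min 0
[7, 20, 10, 0, 19] → min 0
[20, 10, 0, 19, 5] → min 0
[10, 0, 19, 5, 4] → min 0
[0, 19, 5, 4, 7] → min 0
[19, 5, 4, 7, 8] → min 4  > 0 ✓
7 windows satisfy the condition.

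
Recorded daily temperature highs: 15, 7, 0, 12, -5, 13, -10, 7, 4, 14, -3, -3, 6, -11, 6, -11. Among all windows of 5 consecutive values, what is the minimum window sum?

-13

Window sums for each of the 12 positions:
(15, 7, 0, 12, -5) → sum 29
(7, 0, 12, -5, 13) → sum 27
(0, 12, -5, 13, -10) → sum 10
(12, -5, 13, -10, 7) → sum 17
(-5, 13, -10, 7, 4) → sum 9
(13, -10, 7, 4, 14) → sum 28
(-10, 7, 4, 14, -3) → sum 12
(7, 4, 14, -3, -3) → sum 19
(4, 14, -3, -3, 6) → sum 18
(14, -3, -3, 6, -11) → sum 3
(-3, -3, 6, -11, 6) → sum -5
(-3, 6, -11, 6, -11) → sum -13
Minimum of these is -13.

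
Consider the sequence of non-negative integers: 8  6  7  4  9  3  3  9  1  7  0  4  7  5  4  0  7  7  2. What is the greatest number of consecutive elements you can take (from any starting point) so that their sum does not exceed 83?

add 8: [8] sum 8, len 1
add 6: [8, 6] sum 14, len 2
add 7: [8, 6, 7] sum 21, len 3
add 4: [8, 6, 7, 4] sum 25, len 4
add 9: [8, 6, 7, 4, 9] sum 34, len 5
add 3: [8, 6, 7, 4, 9, 3] sum 37, len 6
add 3: [8, 6, 7, 4, 9, 3, 3] sum 40, len 7
add 9: [8, 6, 7, 4, 9, 3, 3, 9] sum 49, len 8
add 1: [8, 6, 7, 4, 9, 3, 3, 9, 1] sum 50, len 9
add 7: [8, 6, 7, 4, 9, 3, 3, 9, 1, 7] sum 57, len 10
add 0: [8, 6, 7, 4, 9, 3, 3, 9, 1, 7, 0] sum 57, len 11
add 4: [8, 6, 7, 4, 9, 3, 3, 9, 1, 7, 0, 4] sum 61, len 12
add 7: [8, 6, 7, 4, 9, 3, 3, 9, 1, 7, 0, 4, 7] sum 68, len 13
add 5: [8, 6, 7, 4, 9, 3, 3, 9, 1, 7, 0, 4, 7, 5] sum 73, len 14
add 4: [8, 6, 7, 4, 9, 3, 3, 9, 1, 7, 0, 4, 7, 5, 4] sum 77, len 15
add 0: [8, 6, 7, 4, 9, 3, 3, 9, 1, 7, 0, 4, 7, 5, 4, 0] sum 77, len 16
add 7: [6, 7, 4, 9, 3, 3, 9, 1, 7, 0, 4, 7, 5, 4, 0, 7] sum 76, len 16
add 7: [6, 7, 4, 9, 3, 3, 9, 1, 7, 0, 4, 7, 5, 4, 0, 7, 7] sum 83, len 17
add 2: [7, 4, 9, 3, 3, 9, 1, 7, 0, 4, 7, 5, 4, 0, 7, 7, 2] sum 79, len 17
Longest length seen: 17.

17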